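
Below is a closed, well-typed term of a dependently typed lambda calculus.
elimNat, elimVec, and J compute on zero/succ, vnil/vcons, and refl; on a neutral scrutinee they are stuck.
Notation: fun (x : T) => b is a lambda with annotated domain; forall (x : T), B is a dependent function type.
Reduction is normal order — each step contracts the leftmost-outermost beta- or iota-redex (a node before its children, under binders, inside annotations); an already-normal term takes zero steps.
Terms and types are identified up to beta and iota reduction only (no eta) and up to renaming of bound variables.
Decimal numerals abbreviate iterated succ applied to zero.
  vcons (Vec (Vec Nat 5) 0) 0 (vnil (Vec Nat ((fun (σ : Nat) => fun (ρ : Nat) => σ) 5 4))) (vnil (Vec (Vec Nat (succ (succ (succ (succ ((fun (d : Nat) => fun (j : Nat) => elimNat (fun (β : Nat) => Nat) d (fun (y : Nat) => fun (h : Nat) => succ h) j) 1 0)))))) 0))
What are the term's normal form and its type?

resulting normal form:
  vcons (Vec (Vec Nat 5) 0) 0 (vnil (Vec Nat 5)) (vnil (Vec (Vec Nat 5) 0))
the term's type:
  Vec (Vec (Vec Nat 5) 0) 1


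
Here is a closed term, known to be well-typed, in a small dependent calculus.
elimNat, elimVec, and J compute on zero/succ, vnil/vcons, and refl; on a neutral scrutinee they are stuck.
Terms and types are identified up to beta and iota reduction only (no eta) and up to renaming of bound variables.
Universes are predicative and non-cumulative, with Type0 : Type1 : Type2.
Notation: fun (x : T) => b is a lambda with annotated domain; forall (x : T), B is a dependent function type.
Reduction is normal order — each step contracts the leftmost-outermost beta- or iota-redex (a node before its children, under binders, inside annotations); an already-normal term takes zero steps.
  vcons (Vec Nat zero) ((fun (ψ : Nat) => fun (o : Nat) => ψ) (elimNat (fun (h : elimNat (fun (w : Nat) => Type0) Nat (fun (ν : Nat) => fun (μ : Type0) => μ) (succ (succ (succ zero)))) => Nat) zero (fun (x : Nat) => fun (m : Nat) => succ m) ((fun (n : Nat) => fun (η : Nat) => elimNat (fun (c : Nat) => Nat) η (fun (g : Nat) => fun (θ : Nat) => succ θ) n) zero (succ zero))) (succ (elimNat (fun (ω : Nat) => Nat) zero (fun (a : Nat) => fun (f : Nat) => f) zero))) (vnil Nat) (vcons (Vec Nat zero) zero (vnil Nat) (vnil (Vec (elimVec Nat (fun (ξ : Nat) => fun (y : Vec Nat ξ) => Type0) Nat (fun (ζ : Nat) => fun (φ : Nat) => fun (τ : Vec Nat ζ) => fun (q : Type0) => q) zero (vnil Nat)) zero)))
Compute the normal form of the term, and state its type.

normal form:
  vcons (Vec Nat zero) (succ zero) (vnil Nat) (vcons (Vec Nat zero) zero (vnil Nat) (vnil (Vec Nat zero)))
type:
  Vec (Vec Nat zero) (succ (succ zero))
observation: the term reaches its normal form after 20 normal-order steps.


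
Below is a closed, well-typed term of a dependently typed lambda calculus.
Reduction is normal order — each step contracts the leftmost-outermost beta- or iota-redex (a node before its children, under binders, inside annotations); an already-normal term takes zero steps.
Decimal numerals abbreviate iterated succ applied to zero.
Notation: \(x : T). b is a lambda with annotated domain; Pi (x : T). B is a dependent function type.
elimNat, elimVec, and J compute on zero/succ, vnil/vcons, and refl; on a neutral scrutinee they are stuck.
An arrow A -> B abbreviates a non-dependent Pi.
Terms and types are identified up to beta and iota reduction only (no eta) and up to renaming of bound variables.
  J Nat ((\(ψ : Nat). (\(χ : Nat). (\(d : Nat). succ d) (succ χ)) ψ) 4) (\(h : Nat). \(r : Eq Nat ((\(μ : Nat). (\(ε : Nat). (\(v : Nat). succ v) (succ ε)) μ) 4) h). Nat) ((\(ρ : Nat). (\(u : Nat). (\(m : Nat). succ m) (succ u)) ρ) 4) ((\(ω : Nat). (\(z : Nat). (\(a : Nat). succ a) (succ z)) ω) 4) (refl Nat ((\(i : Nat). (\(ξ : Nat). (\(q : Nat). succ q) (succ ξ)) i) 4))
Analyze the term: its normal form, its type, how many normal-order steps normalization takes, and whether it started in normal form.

resulting normal form:
  6
type:
  Nat
reduction steps (normal order): 4
started in normal form: no
first contracted redex: a J iota-redex


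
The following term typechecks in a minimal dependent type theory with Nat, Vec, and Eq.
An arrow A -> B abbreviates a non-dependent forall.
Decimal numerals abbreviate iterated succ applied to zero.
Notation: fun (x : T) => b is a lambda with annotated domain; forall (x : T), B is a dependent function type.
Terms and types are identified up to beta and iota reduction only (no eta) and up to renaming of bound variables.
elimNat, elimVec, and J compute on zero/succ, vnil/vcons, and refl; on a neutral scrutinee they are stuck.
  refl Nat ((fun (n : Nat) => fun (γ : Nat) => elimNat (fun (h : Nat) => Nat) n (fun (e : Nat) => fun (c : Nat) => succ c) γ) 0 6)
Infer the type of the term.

inferred type:
  Eq Nat 6 6


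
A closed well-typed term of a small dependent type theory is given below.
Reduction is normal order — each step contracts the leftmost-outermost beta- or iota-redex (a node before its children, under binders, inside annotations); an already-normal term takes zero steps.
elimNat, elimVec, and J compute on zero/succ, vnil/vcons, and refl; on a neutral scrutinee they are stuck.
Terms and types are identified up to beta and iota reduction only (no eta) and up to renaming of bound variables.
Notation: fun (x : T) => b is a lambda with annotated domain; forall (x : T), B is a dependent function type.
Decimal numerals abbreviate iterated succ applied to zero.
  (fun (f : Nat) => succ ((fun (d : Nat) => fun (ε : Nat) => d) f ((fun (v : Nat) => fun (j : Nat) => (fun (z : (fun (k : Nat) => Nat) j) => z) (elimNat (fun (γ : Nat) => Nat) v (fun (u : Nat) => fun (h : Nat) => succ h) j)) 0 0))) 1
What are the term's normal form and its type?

resulting normal form:
  2
inferred type:
  Nat


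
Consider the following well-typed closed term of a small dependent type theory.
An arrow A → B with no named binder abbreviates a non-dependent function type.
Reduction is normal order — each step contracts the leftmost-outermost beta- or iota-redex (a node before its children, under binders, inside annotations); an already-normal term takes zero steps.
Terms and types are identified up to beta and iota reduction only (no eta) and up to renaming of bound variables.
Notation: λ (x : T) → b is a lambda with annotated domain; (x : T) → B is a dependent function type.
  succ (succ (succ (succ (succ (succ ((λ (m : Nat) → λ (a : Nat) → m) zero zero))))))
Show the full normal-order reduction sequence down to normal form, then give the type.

normal-order reduction:
  succ (succ (succ (succ (succ (succ ((λ (m : Nat) → λ (a : Nat) → m) zero zero))))))
  ~> succ (succ (succ (succ (succ (succ ((λ (m : Nat) → zero) zero))))))
  ~> succ (succ (succ (succ (succ (succ zero)))))
type:
  Nat


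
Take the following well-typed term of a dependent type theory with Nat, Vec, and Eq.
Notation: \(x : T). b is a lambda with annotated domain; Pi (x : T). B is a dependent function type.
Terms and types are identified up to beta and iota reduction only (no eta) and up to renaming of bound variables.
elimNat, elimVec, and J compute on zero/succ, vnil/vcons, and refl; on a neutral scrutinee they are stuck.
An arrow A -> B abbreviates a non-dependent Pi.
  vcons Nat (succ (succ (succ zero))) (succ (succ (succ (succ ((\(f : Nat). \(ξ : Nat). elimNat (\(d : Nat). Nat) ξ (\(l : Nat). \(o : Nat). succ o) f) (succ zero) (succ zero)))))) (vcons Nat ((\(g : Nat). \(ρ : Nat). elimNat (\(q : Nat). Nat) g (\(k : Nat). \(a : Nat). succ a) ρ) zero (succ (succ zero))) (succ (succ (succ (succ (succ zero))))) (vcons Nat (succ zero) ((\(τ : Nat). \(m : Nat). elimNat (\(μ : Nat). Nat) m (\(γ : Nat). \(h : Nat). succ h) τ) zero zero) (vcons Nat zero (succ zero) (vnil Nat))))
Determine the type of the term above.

the term's type:
  Vec Nat (succ (succ (succ (succ zero))))


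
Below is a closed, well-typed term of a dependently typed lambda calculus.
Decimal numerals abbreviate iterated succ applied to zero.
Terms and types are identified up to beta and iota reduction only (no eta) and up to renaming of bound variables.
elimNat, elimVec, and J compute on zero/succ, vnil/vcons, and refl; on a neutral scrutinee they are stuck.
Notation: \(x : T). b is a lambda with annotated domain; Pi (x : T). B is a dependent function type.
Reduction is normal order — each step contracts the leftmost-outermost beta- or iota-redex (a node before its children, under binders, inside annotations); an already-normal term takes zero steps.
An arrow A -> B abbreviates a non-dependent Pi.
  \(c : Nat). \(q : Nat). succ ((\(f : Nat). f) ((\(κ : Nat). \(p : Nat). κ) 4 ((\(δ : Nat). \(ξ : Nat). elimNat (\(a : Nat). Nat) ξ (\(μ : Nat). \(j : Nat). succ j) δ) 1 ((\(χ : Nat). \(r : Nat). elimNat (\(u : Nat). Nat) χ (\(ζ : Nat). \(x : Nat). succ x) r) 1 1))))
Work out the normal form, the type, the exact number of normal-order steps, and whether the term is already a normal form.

resulting normal form:
  \(c : Nat). \(q : Nat). 5
inferred type:
  Nat -> Nat -> Nat
reduction steps (normal order): 3
term was already normal: no
first contracted redex: a beta-redex


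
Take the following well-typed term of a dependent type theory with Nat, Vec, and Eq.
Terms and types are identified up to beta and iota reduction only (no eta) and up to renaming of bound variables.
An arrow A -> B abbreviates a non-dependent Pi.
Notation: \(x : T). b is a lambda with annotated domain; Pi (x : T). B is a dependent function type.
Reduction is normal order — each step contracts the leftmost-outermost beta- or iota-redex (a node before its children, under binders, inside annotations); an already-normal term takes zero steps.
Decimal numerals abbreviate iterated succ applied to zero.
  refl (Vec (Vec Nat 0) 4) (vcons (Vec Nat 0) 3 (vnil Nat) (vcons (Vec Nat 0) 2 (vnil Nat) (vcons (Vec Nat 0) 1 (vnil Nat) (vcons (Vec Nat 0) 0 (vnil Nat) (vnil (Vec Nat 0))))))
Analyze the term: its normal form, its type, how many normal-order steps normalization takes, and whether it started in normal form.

resulting normal form:
  refl (Vec (Vec Nat 0) 4) (vcons (Vec Nat 0) 3 (vnil Nat) (vcons (Vec Nat 0) 2 (vnil Nat) (vcons (Vec Nat 0) 1 (vnil Nat) (vcons (Vec Nat 0) 0 (vnil Nat) (vnil (Vec Nat 0))))))
the term's type:
  Eq (Vec (Vec Nat 0) 4) (vcons (Vec Nat 0) 3 (vnil Nat) (vcons (Vec Nat 0) 2 (vnil Nat) (vcons (Vec Nat 0) 1 (vnil Nat) (vcons (Vec Nat 0) 0 (vnil Nat) (vnil (Vec Nat 0)))))) (vcons (Vec Nat 0) 3 (vnil Nat) (vcons (Vec Nat 0) 2 (vnil Nat) (vcons (Vec Nat 0) 1 (vnil Nat) (vcons (Vec Nat 0) 0 (vnil Nat) (vnil (Vec Nat 0))))))
steps to reach normal form (normal order): 0
started in normal form: yes


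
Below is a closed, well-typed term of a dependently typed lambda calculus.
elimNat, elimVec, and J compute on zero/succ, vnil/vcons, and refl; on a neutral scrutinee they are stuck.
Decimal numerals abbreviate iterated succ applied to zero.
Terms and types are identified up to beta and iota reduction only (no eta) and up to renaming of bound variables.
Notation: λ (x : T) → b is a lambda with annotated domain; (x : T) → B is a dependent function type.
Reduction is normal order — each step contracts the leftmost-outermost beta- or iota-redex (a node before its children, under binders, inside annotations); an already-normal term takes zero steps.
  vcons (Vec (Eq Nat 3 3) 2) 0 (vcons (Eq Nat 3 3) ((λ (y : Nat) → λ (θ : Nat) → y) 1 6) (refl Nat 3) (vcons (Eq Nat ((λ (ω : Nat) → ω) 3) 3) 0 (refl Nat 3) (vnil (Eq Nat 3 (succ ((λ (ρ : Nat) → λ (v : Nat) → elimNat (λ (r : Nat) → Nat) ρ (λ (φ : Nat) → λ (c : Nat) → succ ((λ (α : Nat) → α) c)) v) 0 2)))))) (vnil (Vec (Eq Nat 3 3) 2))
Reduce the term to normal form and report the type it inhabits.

reduced normal form:
  vcons (Vec (Eq Nat 3 3) 2) 0 (vcons (Eq Nat 3 3) 1 (refl Nat 3) (vcons (Eq Nat 3 3) 0 (refl Nat 3) (vnil (Eq Nat 3 3)))) (vnil (Vec (Eq Nat 3 3) 2))
inferred type:
  Vec (Vec (Eq Nat 3 3) 2) 1


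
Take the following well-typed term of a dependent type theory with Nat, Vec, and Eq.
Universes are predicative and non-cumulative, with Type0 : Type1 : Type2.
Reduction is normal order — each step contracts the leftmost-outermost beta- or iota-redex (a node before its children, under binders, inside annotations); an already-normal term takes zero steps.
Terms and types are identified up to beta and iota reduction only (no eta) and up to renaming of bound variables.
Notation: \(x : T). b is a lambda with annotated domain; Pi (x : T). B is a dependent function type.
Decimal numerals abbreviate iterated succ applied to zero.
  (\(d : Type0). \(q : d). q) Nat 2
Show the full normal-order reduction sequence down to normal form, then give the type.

reduction (normal order):
  (\(d : Type0). \(q : d). q) Nat 2
  ~> (\(d : Nat). d) 2
  ~> 2
the term's type:
  Nat


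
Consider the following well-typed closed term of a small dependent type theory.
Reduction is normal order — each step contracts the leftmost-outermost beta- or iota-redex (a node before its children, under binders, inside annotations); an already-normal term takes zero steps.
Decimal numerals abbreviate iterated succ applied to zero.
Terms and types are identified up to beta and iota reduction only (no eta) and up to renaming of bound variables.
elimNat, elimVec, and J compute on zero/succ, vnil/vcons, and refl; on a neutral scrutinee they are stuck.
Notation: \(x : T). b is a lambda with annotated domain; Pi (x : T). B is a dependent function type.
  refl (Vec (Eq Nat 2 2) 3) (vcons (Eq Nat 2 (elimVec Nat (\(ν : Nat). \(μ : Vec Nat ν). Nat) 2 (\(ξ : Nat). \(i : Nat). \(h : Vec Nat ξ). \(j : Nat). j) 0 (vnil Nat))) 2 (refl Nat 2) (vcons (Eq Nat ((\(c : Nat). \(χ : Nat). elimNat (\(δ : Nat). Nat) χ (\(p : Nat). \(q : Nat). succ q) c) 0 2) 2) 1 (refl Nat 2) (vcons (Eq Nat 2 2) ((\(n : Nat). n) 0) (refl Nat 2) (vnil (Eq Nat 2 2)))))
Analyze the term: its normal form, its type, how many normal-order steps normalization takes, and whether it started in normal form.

normal form:
  refl (Vec (Eq Nat 2 2) 3) (vcons (Eq Nat 2 2) 2 (refl Nat 2) (vcons (Eq Nat 2 2) 1 (refl Nat 2) (vcons (Eq Nat 2 2) 0 (refl Nat 2) (vnil (Eq Nat 2 2)))))
inferred type:
  Eq (Vec (Eq Nat 2 2) 3) (vcons (Eq Nat 2 2) 2 (refl Nat 2) (vcons (Eq Nat 2 2) 1 (refl Nat 2) (vcons (Eq Nat 2 2) 0 (refl Nat 2) (vnil (Eq Nat 2 2))))) (vcons (Eq Nat 2 2) 2 (refl Nat 2) (vcons (Eq Nat 2 2) 1 (refl Nat 2) (vcons (Eq Nat 2 2) 0 (refl Nat 2) (vnil (Eq Nat 2 2)))))
normal-order step count: 5
term was already normal: no
first redex: an elimVec iota-redex


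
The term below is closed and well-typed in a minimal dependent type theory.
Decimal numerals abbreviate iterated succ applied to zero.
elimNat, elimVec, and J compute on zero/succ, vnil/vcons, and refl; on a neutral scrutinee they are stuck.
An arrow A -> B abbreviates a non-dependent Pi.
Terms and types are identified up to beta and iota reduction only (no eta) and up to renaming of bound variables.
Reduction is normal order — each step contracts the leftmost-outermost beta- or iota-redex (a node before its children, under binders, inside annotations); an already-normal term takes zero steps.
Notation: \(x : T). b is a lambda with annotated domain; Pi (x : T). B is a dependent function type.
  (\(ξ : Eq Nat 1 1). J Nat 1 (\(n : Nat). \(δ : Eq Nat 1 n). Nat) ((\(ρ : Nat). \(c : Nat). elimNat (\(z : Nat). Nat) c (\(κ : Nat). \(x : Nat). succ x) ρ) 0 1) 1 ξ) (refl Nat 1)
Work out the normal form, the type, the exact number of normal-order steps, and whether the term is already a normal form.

resulting normal form:
  1
the term's type:
  Nat
steps to reach normal form (normal order): 5
term was already normal: no
first contracted redex: a beta-redex


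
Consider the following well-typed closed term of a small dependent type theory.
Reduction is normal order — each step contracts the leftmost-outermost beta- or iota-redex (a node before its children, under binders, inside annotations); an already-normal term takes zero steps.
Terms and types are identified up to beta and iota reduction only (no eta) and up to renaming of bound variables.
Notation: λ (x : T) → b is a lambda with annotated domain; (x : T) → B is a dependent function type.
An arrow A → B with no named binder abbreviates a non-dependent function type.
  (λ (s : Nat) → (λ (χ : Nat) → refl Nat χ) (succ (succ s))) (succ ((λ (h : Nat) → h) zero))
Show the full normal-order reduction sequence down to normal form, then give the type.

normal-order reduction:
  (λ (s : Nat) → (λ (χ : Nat) → refl Nat χ) (succ (succ s))) (succ ((λ (h : Nat) → h) zero))
  ~> (λ (s : Nat) → refl Nat s) (succ (succ (succ ((λ (χ : Nat) → χ) zero))))
  ~> refl Nat (succ (succ (succ ((λ (s : Nat) → s) zero))))
  ~> refl Nat (succ (succ (succ zero)))
the term's type:
  Eq Nat (succ (succ (succ zero))) (succ (succ (succ zero)))


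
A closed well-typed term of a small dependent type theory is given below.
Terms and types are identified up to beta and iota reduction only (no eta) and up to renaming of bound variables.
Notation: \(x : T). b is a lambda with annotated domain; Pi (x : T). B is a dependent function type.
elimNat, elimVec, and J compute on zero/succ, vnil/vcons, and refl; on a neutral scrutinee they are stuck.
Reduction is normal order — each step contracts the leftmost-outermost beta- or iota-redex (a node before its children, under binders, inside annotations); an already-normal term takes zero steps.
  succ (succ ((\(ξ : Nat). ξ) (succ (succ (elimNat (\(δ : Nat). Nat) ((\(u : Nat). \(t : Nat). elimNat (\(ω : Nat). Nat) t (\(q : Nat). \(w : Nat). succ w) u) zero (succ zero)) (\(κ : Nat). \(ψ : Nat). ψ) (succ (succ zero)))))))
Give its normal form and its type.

reduced normal form:
  succ (succ (succ (succ (succ zero))))
inferred type:
  Nat
observation: contracting a beta-redex first, the term normalizes in 11 steps.


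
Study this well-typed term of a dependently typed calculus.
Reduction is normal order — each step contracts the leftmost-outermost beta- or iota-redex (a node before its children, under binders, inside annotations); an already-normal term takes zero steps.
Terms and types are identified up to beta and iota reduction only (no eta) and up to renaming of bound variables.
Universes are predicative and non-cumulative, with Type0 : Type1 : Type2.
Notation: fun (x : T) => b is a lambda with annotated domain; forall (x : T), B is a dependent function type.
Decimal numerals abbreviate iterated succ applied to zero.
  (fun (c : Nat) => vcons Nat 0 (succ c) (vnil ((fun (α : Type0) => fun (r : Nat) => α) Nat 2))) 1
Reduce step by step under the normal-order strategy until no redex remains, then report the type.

normal-order reduction sequence:
  (fun (c : Nat) => vcons Nat 0 (succ c) (vnil ((fun (α : Type0) => fun (r : Nat) => α) Nat 2))) 1
  ~> vcons Nat 0 2 (vnil ((fun (c : Type0) => fun (α : Nat) => c) Nat 2))
  ~> vcons Nat 0 2 (vnil ((fun (c : Nat) => Nat) 2))
  ~> vcons Nat 0 2 (vnil Nat)
type:
  Vec Nat 1


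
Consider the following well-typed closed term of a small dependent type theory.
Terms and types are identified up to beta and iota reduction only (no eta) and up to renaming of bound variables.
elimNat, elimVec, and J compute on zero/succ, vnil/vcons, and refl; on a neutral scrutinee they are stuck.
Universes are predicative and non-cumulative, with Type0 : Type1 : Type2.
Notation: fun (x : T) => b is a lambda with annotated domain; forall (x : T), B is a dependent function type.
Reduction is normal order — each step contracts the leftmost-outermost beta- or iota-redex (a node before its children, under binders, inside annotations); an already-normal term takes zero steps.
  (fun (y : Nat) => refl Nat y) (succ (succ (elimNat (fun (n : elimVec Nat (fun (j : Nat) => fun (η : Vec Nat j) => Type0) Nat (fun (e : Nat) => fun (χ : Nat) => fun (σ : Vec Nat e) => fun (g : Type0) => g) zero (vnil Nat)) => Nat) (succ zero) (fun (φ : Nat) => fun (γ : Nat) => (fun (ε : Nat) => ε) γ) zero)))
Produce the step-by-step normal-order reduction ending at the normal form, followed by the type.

reduction (normal order):
  (fun (y : Nat) => refl Nat y) (succ (succ (elimNat (fun (n : elimVec Nat (fun (j : Nat) => fun (η : Vec Nat j) => Type0) Nat (fun (e : Nat) => fun (χ : Nat) => fun (σ : Vec Nat e) => fun (g : Type0) => g) zero (vnil Nat)) => Nat) (succ zero) (fun (φ : Nat) => fun (γ : Nat) => (fun (ε : Nat) => ε) γ) zero)))
  ~> refl Nat (succ (succ (elimNat (fun (y : elimVec Nat (fun (n : Nat) => fun (j : Vec Nat n) => Type0) Nat (fun (η : Nat) => fun (e : Nat) => fun (χ : Vec Nat η) => fun (σ : Type0) => σ) zero (vnil Nat)) => Nat) (succ zero) (fun (g : Nat) => fun (φ : Nat) => (fun (γ : Nat) => γ) φ) zero)))
  ~> refl Nat (succ (succ (succ zero)))
the term's type:
  Eq Nat (succ (succ (succ zero))) (succ (succ (succ zero)))


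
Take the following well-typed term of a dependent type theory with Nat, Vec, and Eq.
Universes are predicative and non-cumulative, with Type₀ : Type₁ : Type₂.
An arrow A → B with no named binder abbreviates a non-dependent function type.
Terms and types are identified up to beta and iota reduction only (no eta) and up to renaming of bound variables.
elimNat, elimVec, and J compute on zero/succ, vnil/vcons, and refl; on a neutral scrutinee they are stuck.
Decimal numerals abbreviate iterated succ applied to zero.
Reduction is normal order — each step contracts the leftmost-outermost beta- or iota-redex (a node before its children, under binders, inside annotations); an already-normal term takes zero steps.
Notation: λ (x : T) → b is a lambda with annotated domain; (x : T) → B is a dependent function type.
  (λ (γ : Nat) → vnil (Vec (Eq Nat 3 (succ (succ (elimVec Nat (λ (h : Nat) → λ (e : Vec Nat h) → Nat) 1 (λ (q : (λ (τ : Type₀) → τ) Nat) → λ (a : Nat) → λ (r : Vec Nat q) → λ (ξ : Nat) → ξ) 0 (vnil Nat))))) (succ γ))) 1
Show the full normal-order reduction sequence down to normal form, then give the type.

normal-order reduction:
  (λ (γ : Nat) → vnil (Vec (Eq Nat 3 (succ (succ (elimVec Nat (λ (h : Nat) → λ (e : Vec Nat h) → Nat) 1 (λ (q : (λ (τ : Type₀) → τ) Nat) → λ (a : Nat) → λ (r : Vec Nat q) → λ (ξ : Nat) → ξ) 0 (vnil Nat))))) (succ γ))) 1
  ~> vnil (Vec (Eq Nat 3 (succ (succ (elimVec Nat (λ (γ : Nat) → λ (h : Vec Nat γ) → Nat) 1 (λ (e : (λ (q : Type₀) → q) Nat) → λ (τ : Nat) → λ (a : Vec Nat e) → λ (r : Nat) → r) 0 (vnil Nat))))) 2)
  ~> vnil (Vec (Eq Nat 3 3) 2)
the term's type:
  Vec (Vec (Eq Nat 3 3) 2) 0


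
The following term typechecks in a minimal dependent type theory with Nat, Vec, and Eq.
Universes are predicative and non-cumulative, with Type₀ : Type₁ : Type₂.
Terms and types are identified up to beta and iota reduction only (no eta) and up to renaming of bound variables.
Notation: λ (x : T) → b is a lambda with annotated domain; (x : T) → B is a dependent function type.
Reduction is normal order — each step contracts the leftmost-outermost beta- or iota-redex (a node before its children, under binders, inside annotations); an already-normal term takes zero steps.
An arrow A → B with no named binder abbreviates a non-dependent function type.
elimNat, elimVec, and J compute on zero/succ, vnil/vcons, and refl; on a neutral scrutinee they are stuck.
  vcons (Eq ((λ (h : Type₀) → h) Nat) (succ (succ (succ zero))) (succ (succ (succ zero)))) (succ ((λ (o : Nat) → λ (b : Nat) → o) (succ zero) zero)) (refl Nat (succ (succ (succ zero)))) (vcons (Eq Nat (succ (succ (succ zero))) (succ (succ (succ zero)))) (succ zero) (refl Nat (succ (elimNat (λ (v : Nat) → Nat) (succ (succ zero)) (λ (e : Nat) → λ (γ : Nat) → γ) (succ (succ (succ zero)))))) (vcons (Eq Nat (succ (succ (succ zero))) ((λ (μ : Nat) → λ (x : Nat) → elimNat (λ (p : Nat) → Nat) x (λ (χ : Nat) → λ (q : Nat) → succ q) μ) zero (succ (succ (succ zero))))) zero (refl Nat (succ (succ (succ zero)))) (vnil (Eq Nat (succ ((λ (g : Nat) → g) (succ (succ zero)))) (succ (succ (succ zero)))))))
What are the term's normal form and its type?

normal form:
  vcons (Eq Nat (succ (succ (succ zero))) (succ (succ (succ zero)))) (succ (succ zero)) (refl Nat (succ (succ (succ zero)))) (vcons (Eq Nat (succ (succ (succ zero))) (succ (succ (succ zero)))) (succ zero) (refl Nat (succ (succ (succ zero)))) (vcons (Eq Nat (succ (succ (succ zero))) (succ (succ (succ zero)))) zero (refl Nat (succ (succ (succ zero)))) (vnil (Eq Nat (succ (succ (succ zero))) (succ (succ (succ zero)))))))
type:
  Vec (Eq Nat (succ (succ (succ zero))) (succ (succ (succ zero)))) (succ (succ (succ zero)))
observation: normalization takes exactly 17 steps under the normal-order strategy.


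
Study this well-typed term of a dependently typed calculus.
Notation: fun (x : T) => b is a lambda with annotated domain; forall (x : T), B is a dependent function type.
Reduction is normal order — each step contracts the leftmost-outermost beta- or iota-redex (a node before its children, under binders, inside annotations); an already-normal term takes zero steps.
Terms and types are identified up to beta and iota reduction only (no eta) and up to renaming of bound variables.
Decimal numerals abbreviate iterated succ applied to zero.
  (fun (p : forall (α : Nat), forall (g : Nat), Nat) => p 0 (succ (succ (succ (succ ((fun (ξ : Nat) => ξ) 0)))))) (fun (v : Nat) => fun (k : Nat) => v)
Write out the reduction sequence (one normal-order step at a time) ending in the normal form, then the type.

reduction (normal order):
  (fun (p : forall (α : Nat), forall (g : Nat), Nat) => p 0 (succ (succ (succ (succ ((fun (ξ : Nat) => ξ) 0)))))) (fun (v : Nat) => fun (k : Nat) => v)
  ~> (fun (p : Nat) => fun (α : Nat) => p) 0 (succ (succ (succ (succ ((fun (g : Nat) => g) 0)))))
  ~> (fun (p : Nat) => 0) (succ (succ (succ (succ ((fun (α : Nat) => α) 0)))))
  ~> 0
inferred type:
  Nat


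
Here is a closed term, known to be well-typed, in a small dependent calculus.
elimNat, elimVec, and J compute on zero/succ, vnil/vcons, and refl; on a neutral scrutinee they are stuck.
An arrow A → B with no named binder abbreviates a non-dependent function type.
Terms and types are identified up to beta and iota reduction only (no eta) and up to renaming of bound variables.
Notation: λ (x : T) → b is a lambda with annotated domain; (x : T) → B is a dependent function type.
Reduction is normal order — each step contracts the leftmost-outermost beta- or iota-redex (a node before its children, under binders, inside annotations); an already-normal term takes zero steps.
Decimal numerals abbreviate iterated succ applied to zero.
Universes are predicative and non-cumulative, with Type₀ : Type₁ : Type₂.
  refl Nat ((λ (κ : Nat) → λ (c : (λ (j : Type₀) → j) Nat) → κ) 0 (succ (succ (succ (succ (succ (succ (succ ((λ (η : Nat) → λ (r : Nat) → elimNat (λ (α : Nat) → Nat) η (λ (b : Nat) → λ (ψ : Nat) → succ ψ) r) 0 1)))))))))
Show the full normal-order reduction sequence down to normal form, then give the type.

normal-order reduction:
  refl Nat ((λ (κ : Nat) → λ (c : (λ (j : Type₀) → j) Nat) → κ) 0 (succ (succ (succ (succ (succ (succ (succ ((λ (η : Nat) → λ (r : Nat) → elimNat (λ (α : Nat) → Nat) η (λ (b : Nat) → λ (ψ : Nat) → succ ψ) r) 0 1)))))))))
  ~> refl Nat ((λ (κ : (λ (c : Type₀) → c) Nat) → 0) (succ (succ (succ (succ (succ (succ (succ ((λ (j : Nat) → λ (η : Nat) → elimNat (λ (r : Nat) → Nat) j (λ (α : Nat) → λ (b : Nat) → succ b) η) 0 1)))))))))
  ~> refl Nat 0
the term's type:
  Eq Nat 0 0


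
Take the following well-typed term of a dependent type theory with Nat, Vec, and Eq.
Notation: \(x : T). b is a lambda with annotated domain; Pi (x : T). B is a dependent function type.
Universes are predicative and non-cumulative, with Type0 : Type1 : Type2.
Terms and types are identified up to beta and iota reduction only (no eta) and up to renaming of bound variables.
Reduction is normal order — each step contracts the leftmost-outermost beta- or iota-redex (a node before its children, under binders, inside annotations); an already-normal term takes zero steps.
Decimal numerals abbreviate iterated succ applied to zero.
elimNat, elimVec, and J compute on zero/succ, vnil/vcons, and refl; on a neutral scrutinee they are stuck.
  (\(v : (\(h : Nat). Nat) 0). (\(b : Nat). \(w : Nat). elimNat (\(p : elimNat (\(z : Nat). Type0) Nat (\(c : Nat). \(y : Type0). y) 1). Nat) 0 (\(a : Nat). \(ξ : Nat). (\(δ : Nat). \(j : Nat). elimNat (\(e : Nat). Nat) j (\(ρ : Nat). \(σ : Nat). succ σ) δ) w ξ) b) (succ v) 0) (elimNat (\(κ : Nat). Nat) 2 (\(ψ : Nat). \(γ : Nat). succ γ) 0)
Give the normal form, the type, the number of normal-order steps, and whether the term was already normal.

reduced normal form:
  0
inferred type:
  Nat
reduction steps (normal order): 24
term was already normal: no
first redex: a beta-redex


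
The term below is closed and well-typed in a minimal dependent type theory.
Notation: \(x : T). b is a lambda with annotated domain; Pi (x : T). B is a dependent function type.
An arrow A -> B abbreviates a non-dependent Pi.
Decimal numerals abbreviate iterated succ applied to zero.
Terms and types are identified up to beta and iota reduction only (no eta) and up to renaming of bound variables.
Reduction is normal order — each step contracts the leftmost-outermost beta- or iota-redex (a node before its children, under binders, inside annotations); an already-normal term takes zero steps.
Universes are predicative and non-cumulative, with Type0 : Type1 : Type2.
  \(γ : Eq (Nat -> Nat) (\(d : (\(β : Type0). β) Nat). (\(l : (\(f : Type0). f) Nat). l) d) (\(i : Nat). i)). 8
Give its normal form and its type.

normal form:
  \(γ : Eq (Nat -> Nat) (\(d : Nat). d) (\(β : Nat). β)). 8
type:
  Eq (Nat -> Nat) (\(γ : Nat). γ) (\(d : Nat). d) -> Nat
observation: 2 normal-order steps normalize the term, beginning with a beta-redex.


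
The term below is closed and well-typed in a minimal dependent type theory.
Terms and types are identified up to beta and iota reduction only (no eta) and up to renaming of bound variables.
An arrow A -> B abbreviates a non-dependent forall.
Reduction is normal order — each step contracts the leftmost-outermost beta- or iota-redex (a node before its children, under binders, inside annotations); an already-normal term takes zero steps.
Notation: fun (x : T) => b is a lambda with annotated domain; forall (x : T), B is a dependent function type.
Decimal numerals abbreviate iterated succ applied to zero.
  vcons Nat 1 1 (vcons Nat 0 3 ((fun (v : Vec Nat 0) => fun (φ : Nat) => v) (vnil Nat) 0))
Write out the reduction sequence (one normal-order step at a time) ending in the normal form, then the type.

normal-order reduction:
  vcons Nat 1 1 (vcons Nat 0 3 ((fun (v : Vec Nat 0) => fun (φ : Nat) => v) (vnil Nat) 0))
  ~> vcons Nat 1 1 (vcons Nat 0 3 ((fun (v : Nat) => vnil Nat) 0))
  ~> vcons Nat 1 1 (vcons Nat 0 3 (vnil Nat))
the term's type:
  Vec Nat 2


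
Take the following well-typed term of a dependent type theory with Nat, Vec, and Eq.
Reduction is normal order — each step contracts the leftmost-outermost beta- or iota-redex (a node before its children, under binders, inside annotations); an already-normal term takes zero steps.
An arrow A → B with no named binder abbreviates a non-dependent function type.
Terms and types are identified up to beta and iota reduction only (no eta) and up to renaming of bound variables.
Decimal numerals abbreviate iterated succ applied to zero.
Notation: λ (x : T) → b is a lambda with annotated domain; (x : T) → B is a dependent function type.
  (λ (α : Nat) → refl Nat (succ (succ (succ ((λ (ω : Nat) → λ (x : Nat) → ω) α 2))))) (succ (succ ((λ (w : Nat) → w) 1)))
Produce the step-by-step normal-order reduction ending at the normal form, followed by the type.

normal-order reduction:
  (λ (α : Nat) → refl Nat (succ (succ (succ ((λ (ω : Nat) → λ (x : Nat) → ω) α 2))))) (succ (succ ((λ (w : Nat) → w) 1)))
  ~> refl Nat (succ (succ (succ ((λ (α : Nat) → λ (ω : Nat) → α) (succ (succ ((λ (x : Nat) → x) 1))) 2))))
  ~> refl Nat (succ (succ (succ ((λ (α : Nat) → succ (succ ((λ (ω : Nat) → ω) 1))) 2))))
  ~> refl Nat (succ (succ (succ (succ (succ ((λ (α : Nat) → α) 1))))))
  ~> refl Nat 6
inferred type:
  Eq Nat 6 6


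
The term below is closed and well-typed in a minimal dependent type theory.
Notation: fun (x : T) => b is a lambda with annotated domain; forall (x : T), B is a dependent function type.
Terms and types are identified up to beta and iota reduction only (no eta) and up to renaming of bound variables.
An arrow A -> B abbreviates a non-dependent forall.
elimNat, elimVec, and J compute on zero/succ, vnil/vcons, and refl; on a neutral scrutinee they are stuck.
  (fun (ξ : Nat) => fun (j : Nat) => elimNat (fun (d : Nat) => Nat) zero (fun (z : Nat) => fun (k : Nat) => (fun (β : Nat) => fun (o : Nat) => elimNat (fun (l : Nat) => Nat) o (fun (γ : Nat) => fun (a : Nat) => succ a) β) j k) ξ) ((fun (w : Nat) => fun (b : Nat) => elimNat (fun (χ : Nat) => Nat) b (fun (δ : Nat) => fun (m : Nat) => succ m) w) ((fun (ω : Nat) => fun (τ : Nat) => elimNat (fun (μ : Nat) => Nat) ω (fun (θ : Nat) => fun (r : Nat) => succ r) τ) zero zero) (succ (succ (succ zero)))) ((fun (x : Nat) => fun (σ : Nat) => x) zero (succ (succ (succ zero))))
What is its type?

type:
  Nat


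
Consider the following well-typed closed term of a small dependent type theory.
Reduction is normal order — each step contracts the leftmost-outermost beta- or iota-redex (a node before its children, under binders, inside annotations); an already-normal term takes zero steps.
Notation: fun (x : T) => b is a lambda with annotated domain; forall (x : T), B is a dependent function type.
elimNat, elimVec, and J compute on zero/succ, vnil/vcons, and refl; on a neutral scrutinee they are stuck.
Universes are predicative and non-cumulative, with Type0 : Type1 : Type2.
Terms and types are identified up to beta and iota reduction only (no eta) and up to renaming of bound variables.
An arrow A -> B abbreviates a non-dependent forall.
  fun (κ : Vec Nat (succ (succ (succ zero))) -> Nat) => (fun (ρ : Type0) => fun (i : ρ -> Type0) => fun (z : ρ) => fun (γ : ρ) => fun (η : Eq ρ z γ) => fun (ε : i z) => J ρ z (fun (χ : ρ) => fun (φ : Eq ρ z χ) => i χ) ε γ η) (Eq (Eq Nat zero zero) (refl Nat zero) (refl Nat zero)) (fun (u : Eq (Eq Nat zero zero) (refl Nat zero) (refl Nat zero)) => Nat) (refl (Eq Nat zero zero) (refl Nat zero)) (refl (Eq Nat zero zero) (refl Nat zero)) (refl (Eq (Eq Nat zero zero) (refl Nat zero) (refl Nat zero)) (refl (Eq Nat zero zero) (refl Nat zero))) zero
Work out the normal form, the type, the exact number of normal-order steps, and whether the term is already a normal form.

resulting normal form:
  fun (κ : Vec Nat (succ (succ (succ zero))) -> Nat) => zero
inferred type:
  (Vec Nat (succ (succ (succ zero))) -> Nat) -> Nat
reduction steps (normal order): 7
started in normal form: no
first contracted redex: a beta-redex


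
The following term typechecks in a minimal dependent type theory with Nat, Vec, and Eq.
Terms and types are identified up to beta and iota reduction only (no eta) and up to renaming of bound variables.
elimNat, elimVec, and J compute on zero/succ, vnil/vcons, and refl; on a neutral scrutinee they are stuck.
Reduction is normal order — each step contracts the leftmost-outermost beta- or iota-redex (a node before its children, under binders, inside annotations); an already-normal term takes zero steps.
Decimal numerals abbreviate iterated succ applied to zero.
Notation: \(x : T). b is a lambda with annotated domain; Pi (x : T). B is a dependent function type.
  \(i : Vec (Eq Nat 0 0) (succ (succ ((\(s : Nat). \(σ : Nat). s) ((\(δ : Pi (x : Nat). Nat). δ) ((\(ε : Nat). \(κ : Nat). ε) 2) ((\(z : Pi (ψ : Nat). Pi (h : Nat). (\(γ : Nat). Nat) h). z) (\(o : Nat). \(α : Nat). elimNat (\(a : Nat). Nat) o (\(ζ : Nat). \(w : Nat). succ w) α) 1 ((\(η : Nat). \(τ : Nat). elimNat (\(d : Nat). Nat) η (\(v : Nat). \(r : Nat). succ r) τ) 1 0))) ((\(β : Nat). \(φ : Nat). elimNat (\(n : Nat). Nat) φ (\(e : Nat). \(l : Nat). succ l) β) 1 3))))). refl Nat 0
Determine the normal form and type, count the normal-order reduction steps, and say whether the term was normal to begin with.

reduced normal form:
  \(i : Vec (Eq Nat 0 0) 4). refl Nat 0
type:
  Pi (i : Vec (Eq Nat 0 0) 4). Eq Nat 0 0
reduction steps (normal order): 5
started in normal form: no
first contracted redex: a beta-redex


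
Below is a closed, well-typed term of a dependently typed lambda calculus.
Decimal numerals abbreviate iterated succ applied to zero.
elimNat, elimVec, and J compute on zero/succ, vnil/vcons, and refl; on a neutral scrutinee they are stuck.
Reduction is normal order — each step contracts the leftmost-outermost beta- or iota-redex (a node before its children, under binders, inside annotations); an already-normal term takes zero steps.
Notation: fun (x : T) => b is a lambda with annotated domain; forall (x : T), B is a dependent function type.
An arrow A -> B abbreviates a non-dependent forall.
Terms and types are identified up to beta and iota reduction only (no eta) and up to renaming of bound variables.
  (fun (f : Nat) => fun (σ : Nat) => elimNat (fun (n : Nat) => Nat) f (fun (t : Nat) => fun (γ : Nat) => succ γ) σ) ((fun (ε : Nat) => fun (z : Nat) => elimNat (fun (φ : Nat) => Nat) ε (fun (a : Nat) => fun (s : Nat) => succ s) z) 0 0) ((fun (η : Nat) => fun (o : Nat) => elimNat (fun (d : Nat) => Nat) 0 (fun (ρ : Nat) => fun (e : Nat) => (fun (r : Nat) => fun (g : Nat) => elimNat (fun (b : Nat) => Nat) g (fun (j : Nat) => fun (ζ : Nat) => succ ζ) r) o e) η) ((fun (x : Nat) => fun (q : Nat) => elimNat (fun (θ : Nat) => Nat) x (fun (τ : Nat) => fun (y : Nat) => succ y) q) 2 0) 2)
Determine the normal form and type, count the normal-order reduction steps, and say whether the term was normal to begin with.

normal form:
  4
inferred type:
  Nat
normal-order step count: 39
term was already normal: no
first contracted redex: a beta-redex


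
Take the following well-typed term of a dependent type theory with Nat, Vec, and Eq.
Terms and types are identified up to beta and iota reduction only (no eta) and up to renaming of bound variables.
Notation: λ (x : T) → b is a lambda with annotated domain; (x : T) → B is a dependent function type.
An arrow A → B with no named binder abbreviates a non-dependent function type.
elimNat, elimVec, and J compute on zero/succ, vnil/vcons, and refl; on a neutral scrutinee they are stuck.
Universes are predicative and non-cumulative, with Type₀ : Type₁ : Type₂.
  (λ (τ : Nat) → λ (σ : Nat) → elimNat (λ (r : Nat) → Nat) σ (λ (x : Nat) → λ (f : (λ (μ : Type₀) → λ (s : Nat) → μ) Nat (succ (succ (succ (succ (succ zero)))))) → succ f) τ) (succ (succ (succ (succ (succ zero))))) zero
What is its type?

the term's type:
  Nat


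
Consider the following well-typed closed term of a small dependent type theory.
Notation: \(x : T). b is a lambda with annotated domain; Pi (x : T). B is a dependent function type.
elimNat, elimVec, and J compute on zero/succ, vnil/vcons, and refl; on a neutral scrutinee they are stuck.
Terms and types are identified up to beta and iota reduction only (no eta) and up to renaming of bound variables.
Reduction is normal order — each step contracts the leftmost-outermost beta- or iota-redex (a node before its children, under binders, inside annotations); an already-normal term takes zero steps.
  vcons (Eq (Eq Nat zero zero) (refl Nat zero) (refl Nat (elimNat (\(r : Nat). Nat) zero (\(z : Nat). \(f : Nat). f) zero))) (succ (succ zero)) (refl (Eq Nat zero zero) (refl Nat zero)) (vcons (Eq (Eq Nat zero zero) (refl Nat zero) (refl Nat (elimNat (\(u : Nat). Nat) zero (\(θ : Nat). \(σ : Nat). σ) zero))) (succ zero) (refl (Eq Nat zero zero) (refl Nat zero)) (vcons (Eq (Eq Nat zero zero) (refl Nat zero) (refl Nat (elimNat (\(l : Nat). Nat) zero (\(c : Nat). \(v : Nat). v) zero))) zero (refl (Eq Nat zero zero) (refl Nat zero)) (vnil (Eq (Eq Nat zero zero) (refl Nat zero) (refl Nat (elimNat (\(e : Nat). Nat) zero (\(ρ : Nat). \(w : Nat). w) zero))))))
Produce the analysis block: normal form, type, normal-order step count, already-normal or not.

normal form:
  vcons (Eq (Eq Nat zero zero) (refl Nat zero) (refl Nat zero)) (succ (succ zero)) (refl (Eq Nat zero zero) (refl Nat zero)) (vcons (Eq (Eq Nat zero zero) (refl Nat zero) (refl Nat zero)) (succ zero) (refl (Eq Nat zero zero) (refl Nat zero)) (vcons (Eq (Eq Nat zero zero) (refl Nat zero) (refl Nat zero)) zero (refl (Eq Nat zero zero) (refl Nat zero)) (vnil (Eq (Eq Nat zero zero) (refl Nat zero) (refl Nat zero)))))
inferred type:
  Vec (Eq (Eq Nat zero zero) (refl Nat zero) (refl Nat zero)) (succ (succ (succ zero)))
reduction steps (normal order): 4
started in normal form: no
first contracted redex: an elimNat iota-redex
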